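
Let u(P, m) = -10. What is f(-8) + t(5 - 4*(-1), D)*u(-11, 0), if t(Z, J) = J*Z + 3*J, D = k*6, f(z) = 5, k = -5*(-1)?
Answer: -3595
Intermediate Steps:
k = 5
D = 30 (D = 5*6 = 30)
t(Z, J) = 3*J + J*Z
f(-8) + t(5 - 4*(-1), D)*u(-11, 0) = 5 + (30*(3 + (5 - 4*(-1))))*(-10) = 5 + (30*(3 + (5 + 4)))*(-10) = 5 + (30*(3 + 9))*(-10) = 5 + (30*12)*(-10) = 5 + 360*(-10) = 5 - 3600 = -3595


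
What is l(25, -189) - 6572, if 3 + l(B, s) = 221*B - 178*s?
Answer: 32592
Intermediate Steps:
l(B, s) = -3 - 178*s + 221*B (l(B, s) = -3 + (221*B - 178*s) = -3 + (-178*s + 221*B) = -3 - 178*s + 221*B)
l(25, -189) - 6572 = (-3 - 178*(-189) + 221*25) - 6572 = (-3 + 33642 + 5525) - 6572 = 39164 - 6572 = 32592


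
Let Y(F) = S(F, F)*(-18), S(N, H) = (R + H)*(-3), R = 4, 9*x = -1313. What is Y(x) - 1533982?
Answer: -1541644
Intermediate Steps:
x = -1313/9 (x = (⅑)*(-1313) = -1313/9 ≈ -145.89)
S(N, H) = -12 - 3*H (S(N, H) = (4 + H)*(-3) = -12 - 3*H)
Y(F) = 216 + 54*F (Y(F) = (-12 - 3*F)*(-18) = 216 + 54*F)
Y(x) - 1533982 = (216 + 54*(-1313/9)) - 1533982 = (216 - 7878) - 1533982 = -7662 - 1533982 = -1541644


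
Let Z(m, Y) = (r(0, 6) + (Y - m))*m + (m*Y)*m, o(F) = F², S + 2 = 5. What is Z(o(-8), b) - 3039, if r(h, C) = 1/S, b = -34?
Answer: -445661/3 ≈ -1.4855e+5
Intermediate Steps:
S = 3 (S = -2 + 5 = 3)
r(h, C) = ⅓ (r(h, C) = 1/3 = ⅓)
Z(m, Y) = Y*m² + m*(⅓ + Y - m) (Z(m, Y) = (⅓ + (Y - m))*m + (m*Y)*m = (⅓ + Y - m)*m + (Y*m)*m = m*(⅓ + Y - m) + Y*m² = Y*m² + m*(⅓ + Y - m))
Z(o(-8), b) - 3039 = (-8)²*(⅓ - 34 - 1*(-8)² - 34*(-8)²) - 3039 = 64*(⅓ - 34 - 1*64 - 34*64) - 3039 = 64*(⅓ - 34 - 64 - 2176) - 3039 = 64*(-6821/3) - 3039 = -436544/3 - 3039 = -445661/3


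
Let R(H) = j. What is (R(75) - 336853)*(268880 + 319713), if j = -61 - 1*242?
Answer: -198447661508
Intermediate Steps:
j = -303 (j = -61 - 242 = -303)
R(H) = -303
(R(75) - 336853)*(268880 + 319713) = (-303 - 336853)*(268880 + 319713) = -337156*588593 = -198447661508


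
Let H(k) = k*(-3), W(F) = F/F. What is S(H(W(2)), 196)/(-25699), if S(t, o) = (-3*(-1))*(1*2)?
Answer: -6/25699 ≈ -0.00023347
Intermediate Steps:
W(F) = 1
H(k) = -3*k
S(t, o) = 6 (S(t, o) = 3*2 = 6)
S(H(W(2)), 196)/(-25699) = 6/(-25699) = 6*(-1/25699) = -6/25699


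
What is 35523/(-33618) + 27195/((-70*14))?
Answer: -645615/22412 ≈ -28.807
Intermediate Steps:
35523/(-33618) + 27195/((-70*14)) = 35523*(-1/33618) + 27195/(-980) = -11841/11206 + 27195*(-1/980) = -11841/11206 - 111/4 = -645615/22412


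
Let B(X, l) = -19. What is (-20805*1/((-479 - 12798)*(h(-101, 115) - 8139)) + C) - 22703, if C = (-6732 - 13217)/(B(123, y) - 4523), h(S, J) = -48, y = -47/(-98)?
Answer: -3735509514935611/164569981686 ≈ -22699.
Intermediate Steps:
y = 47/98 (y = -47*(-1/98) = 47/98 ≈ 0.47959)
C = 19949/4542 (C = (-6732 - 13217)/(-19 - 4523) = -19949/(-4542) = -19949*(-1/4542) = 19949/4542 ≈ 4.3921)
(-20805*1/((-479 - 12798)*(h(-101, 115) - 8139)) + C) - 22703 = (-20805*1/((-479 - 12798)*(-48 - 8139)) + 19949/4542) - 22703 = (-20805/((-13277*(-8187))) + 19949/4542) - 22703 = (-20805/108698799 + 19949/4542) - 22703 = (-20805*1/108698799 + 19949/4542) - 22703 = (-6935/36232933 + 19949/4542) - 22703 = 722779281647/164569981686 - 22703 = -3735509514935611/164569981686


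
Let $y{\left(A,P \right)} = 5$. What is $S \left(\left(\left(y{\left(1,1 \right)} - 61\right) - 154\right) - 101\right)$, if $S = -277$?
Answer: $86147$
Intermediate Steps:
$S \left(\left(\left(y{\left(1,1 \right)} - 61\right) - 154\right) - 101\right) = - 277 \left(\left(\left(5 - 61\right) - 154\right) - 101\right) = - 277 \left(\left(-56 - 154\right) - 101\right) = - 277 \left(-210 - 101\right) = \left(-277\right) \left(-311\right) = 86147$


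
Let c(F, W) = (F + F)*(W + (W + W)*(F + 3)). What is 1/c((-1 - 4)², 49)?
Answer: 1/139650 ≈ 7.1608e-6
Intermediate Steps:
c(F, W) = 2*F*(W + 2*W*(3 + F)) (c(F, W) = (2*F)*(W + (2*W)*(3 + F)) = (2*F)*(W + 2*W*(3 + F)) = 2*F*(W + 2*W*(3 + F)))
1/c((-1 - 4)², 49) = 1/(2*(-1 - 4)²*49*(7 + 2*(-1 - 4)²)) = 1/(2*(-5)²*49*(7 + 2*(-5)²)) = 1/(2*25*49*(7 + 2*25)) = 1/(2*25*49*(7 + 50)) = 1/(2*25*49*57) = 1/139650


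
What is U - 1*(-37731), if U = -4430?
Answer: 33301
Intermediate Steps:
U - 1*(-37731) = -4430 - 1*(-37731) = -4430 + 37731 = 33301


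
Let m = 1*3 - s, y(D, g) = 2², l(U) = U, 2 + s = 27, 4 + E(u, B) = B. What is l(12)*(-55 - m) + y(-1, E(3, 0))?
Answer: -392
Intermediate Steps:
E(u, B) = -4 + B
s = 25 (s = -2 + 27 = 25)
y(D, g) = 4
m = -22 (m = 1*3 - 1*25 = 3 - 25 = -22)
l(12)*(-55 - m) + y(-1, E(3, 0)) = 12*(-55 - 1*(-22)) + 4 = 12*(-55 + 22) + 4 = 12*(-33) + 4 = -396 + 4 = -392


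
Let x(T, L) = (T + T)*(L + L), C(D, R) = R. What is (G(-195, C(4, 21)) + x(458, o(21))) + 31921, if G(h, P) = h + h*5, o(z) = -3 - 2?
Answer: 21591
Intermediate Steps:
o(z) = -5
G(h, P) = 6*h (G(h, P) = h + 5*h = 6*h)
x(T, L) = 4*L*T (x(T, L) = (2*T)*(2*L) = 4*L*T)
(G(-195, C(4, 21)) + x(458, o(21))) + 31921 = (6*(-195) + 4*(-5)*458) + 31921 = (-1170 - 9160) + 31921 = -10330 + 31921 = 21591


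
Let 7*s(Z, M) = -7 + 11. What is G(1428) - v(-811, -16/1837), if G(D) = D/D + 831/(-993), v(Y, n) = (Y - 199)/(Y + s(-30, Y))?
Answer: -2033828/1877763 ≈ -1.0831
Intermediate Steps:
s(Z, M) = 4/7 (s(Z, M) = (-7 + 11)/7 = (1/7)*4 = 4/7)
v(Y, n) = (-199 + Y)/(4/7 + Y) (v(Y, n) = (Y - 199)/(Y + 4/7) = (-199 + Y)/(4/7 + Y))
G(D) = 54/331 (G(D) = 1 + 831*(-1/993) = 1 - 277/331 = 54/331)
G(1428) - v(-811, -16/1837) = 54/331 - 7*(-199 - 811)/(4 + 7*(-811)) = 54/331 - 7*(-1010)/(4 - 5677) = 54/331 - 7*(-1010)/(-5673) = 54/331 - 7*(-1)*(-1010)/5673 = 54/331 - 1*7070/5673 = 54/331 - 7070/5673 = -2033828/1877763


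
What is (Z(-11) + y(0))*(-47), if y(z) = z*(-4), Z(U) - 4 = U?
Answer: 329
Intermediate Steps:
Z(U) = 4 + U
y(z) = -4*z
(Z(-11) + y(0))*(-47) = ((4 - 11) - 4*0)*(-47) = (-7 + 0)*(-47) = -7*(-47) = 329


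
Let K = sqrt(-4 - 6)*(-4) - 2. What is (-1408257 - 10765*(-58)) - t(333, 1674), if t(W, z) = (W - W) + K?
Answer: -783885 + 4*I*sqrt(10) ≈ -7.8389e+5 + 12.649*I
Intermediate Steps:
K = -2 - 4*I*sqrt(10) (K = sqrt(-10)*(-4) - 2 = (I*sqrt(10))*(-4) - 2 = -4*I*sqrt(10) - 2 = -2 - 4*I*sqrt(10) ≈ -2.0 - 12.649*I)
t(W, z) = -2 - 4*I*sqrt(10) (t(W, z) = (W - W) + (-2 - 4*I*sqrt(10)) = 0 + (-2 - 4*I*sqrt(10)) = -2 - 4*I*sqrt(10))
(-1408257 - 10765*(-58)) - t(333, 1674) = (-1408257 - 10765*(-58)) - (-2 - 4*I*sqrt(10)) = (-1408257 + 624370) + (2 + 4*I*sqrt(10)) = -783887 + (2 + 4*I*sqrt(10)) = -783885 + 4*I*sqrt(10)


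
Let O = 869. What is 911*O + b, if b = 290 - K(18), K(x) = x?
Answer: 791931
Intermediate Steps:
b = 272 (b = 290 - 1*18 = 290 - 18 = 272)
911*O + b = 911*869 + 272 = 791659 + 272 = 791931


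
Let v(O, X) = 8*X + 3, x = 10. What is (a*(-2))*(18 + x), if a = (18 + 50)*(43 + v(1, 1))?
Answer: -205632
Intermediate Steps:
v(O, X) = 3 + 8*X
a = 3672 (a = (18 + 50)*(43 + (3 + 8*1)) = 68*(43 + (3 + 8)) = 68*(43 + 11) = 68*54 = 3672)
(a*(-2))*(18 + x) = (3672*(-2))*(18 + 10) = -7344*28 = -205632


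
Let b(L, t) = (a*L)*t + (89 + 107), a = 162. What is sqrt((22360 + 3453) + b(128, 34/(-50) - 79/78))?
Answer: I*sqrt(38419303)/65 ≈ 95.359*I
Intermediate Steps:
b(L, t) = 196 + 162*L*t (b(L, t) = (162*L)*t + (89 + 107) = 162*L*t + 196 = 196 + 162*L*t)
sqrt((22360 + 3453) + b(128, 34/(-50) - 79/78)) = sqrt((22360 + 3453) + (196 + 162*128*(34/(-50) - 79/78))) = sqrt(25813 + (196 + 162*128*(34*(-1/50) - 79*1/78))) = sqrt(25813 + (196 + 162*128*(-17/25 - 79/78))) = sqrt(25813 + (196 + 162*128*(-3301/1950))) = sqrt(25813 + (196 - 11408256/325)) = sqrt(25813 - 11344556/325) = sqrt(-2955331/325) = I*sqrt(38419303)/65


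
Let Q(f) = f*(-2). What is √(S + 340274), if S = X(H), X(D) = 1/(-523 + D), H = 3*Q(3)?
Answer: √99591734053/541 ≈ 583.33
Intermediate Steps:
Q(f) = -2*f
H = -18 (H = 3*(-2*3) = 3*(-6) = -18)
S = -1/541 (S = 1/(-523 - 18) = 1/(-541) = -1/541 ≈ -0.0018484)
√(S + 340274) = √(-1/541 + 340274) = √(184088233/541) = √99591734053/541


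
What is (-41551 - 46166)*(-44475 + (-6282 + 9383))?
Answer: 3629203158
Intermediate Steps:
(-41551 - 46166)*(-44475 + (-6282 + 9383)) = -87717*(-44475 + 3101) = -87717*(-41374) = 3629203158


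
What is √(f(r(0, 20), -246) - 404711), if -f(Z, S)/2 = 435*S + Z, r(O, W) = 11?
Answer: I*√190713 ≈ 436.71*I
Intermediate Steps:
f(Z, S) = -870*S - 2*Z (f(Z, S) = -2*(435*S + Z) = -2*(Z + 435*S) = -870*S - 2*Z)
√(f(r(0, 20), -246) - 404711) = √((-870*(-246) - 2*11) - 404711) = √((214020 - 22) - 404711) = √(213998 - 404711) = √(-190713) = I*√190713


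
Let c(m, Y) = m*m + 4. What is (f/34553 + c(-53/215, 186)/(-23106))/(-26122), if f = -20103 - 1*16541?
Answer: 39145020712477/964037380808930100 ≈ 4.0605e-5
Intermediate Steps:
c(m, Y) = 4 + m² (c(m, Y) = m² + 4 = 4 + m²)
f = -36644 (f = -20103 - 16541 = -36644)
(f/34553 + c(-53/215, 186)/(-23106))/(-26122) = (-36644/34553 + (4 + (-53/215)²)/(-23106))/(-26122) = (-36644*1/34553 + (4 + (-53*1/215)²)*(-1/23106))*(-1/26122) = (-36644/34553 + (4 + (-53/215)²)*(-1/23106))*(-1/26122) = (-36644/34553 + (4 + 2809/46225)*(-1/23106))*(-1/26122) = (-36644/34553 + (187709/46225)*(-1/23106))*(-1/26122) = (-36644/34553 - 187709/1068074850)*(-1/26122) = -39145020712477/36905190292050*(-1/26122) = 39145020712477/964037380808930100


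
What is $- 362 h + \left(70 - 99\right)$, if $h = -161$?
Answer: $58253$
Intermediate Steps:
$- 362 h + \left(70 - 99\right) = \left(-362\right) \left(-161\right) + \left(70 - 99\right) = 58282 - 29 = 58253$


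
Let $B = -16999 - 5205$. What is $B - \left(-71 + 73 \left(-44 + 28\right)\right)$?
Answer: $-20965$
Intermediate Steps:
$B = -22204$ ($B = -16999 - 5205 = -22204$)
$B - \left(-71 + 73 \left(-44 + 28\right)\right) = -22204 - \left(-71 + 73 \left(-44 + 28\right)\right) = -22204 + \left(71 - -1168\right) = -22204 + \left(71 + 1168\right) = -22204 + 1239 = -20965$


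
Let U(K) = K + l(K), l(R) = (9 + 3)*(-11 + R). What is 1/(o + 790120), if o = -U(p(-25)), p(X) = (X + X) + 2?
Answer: 1/790876 ≈ 1.2644e-6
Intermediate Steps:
l(R) = -132 + 12*R (l(R) = 12*(-11 + R) = -132 + 12*R)
p(X) = 2 + 2*X (p(X) = 2*X + 2 = 2 + 2*X)
U(K) = -132 + 13*K (U(K) = K + (-132 + 12*K) = -132 + 13*K)
o = 756 (o = -(-132 + 13*(2 + 2*(-25))) = -(-132 + 13*(2 - 50)) = -(-132 + 13*(-48)) = -(-132 - 624) = -1*(-756) = 756)
1/(o + 790120) = 1/(756 + 790120) = 1/790876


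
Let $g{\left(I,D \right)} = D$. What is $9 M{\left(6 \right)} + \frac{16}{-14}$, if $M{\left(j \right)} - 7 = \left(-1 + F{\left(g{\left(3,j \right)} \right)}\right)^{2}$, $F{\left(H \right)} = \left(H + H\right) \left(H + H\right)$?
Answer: $\frac{1288720}{7} \approx 1.841 \cdot 10^{5}$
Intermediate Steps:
$F{\left(H \right)} = 4 H^{2}$ ($F{\left(H \right)} = 2 H 2 H = 4 H^{2}$)
$M{\left(j \right)} = 7 + \left(-1 + 4 j^{2}\right)^{2}$
$9 M{\left(6 \right)} + \frac{16}{-14} = 9 \left(7 + \left(-1 + 4 \cdot 6^{2}\right)^{2}\right) + \frac{16}{-14} = 9 \left(7 + \left(-1 + 4 \cdot 36\right)^{2}\right) + 16 \left(- \frac{1}{14}\right) = 9 \left(7 + \left(-1 + 144\right)^{2}\right) - \frac{8}{7} = 9 \left(7 + 143^{2}\right) - \frac{8}{7} = 9 \left(7 + 20449\right) - \frac{8}{7} = 9 \cdot 20456 - \frac{8}{7} = 184104 - \frac{8}{7} = \frac{1288720}{7}$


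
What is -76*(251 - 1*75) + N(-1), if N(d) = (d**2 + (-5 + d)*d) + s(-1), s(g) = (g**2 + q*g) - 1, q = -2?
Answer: -13367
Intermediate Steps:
s(g) = -1 + g**2 - 2*g (s(g) = (g**2 - 2*g) - 1 = -1 + g**2 - 2*g)
N(d) = 2 + d**2 + d*(-5 + d) (N(d) = (d**2 + (-5 + d)*d) + (-1 + (-1)**2 - 2*(-1)) = (d**2 + d*(-5 + d)) + (-1 + 1 + 2) = (d**2 + d*(-5 + d)) + 2 = 2 + d**2 + d*(-5 + d))
-76*(251 - 1*75) + N(-1) = -76*(251 - 1*75) + (2 - 5*(-1) + 2*(-1)**2) = -76*(251 - 75) + (2 + 5 + 2*1) = -76*176 + (2 + 5 + 2) = -13376 + 9 = -13367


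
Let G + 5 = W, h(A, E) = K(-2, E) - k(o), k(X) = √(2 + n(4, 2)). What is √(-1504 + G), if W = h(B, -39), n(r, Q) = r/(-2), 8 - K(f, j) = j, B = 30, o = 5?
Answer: I*√1462 ≈ 38.236*I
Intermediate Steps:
K(f, j) = 8 - j
n(r, Q) = -r/2 (n(r, Q) = r*(-½) = -r/2)
k(X) = 0 (k(X) = √(2 - ½*4) = √(2 - 2) = √0 = 0)
h(A, E) = 8 - E (h(A, E) = (8 - E) - 1*0 = (8 - E) + 0 = 8 - E)
W = 47 (W = 8 - 1*(-39) = 8 + 39 = 47)
G = 42 (G = -5 + 47 = 42)
√(-1504 + G) = √(-1504 + 42) = √(-1462) = I*√1462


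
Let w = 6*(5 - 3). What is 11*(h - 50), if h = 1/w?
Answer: -6589/12 ≈ -549.08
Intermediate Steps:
w = 12 (w = 6*2 = 12)
h = 1/12 ≈ 0.083333
11*(h - 50) = 11*(1/12 - 50) = 11*(-599/12) = -6589/12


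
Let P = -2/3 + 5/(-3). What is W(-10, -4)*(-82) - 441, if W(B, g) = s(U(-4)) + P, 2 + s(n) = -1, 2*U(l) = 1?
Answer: -11/3 ≈ -3.6667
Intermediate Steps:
U(l) = ½ (U(l) = (½)*1 = ½)
P = -7/3 (P = -2*⅓ + 5*(-⅓) = -⅔ - 5/3 = -7/3 ≈ -2.3333)
s(n) = -3 (s(n) = -2 - 1 = -3)
W(B, g) = -16/3 (W(B, g) = -3 - 7/3 = -16/3)
W(-10, -4)*(-82) - 441 = -16/3*(-82) - 441 = 1312/3 - 441 = -11/3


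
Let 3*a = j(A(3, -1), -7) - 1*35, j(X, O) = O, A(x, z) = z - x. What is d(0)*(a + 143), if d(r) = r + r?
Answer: 0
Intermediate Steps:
d(r) = 2*r
a = -14 (a = (-7 - 1*35)/3 = (-7 - 35)/3 = (⅓)*(-42) = -14)
d(0)*(a + 143) = (2*0)*(-14 + 143) = 0*129 = 0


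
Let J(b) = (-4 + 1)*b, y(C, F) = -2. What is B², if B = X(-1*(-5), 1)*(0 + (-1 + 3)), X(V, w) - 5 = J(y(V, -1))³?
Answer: 195364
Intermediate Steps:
J(b) = -3*b
X(V, w) = 221 (X(V, w) = 5 + (-3*(-2))³ = 5 + 6³ = 5 + 216 = 221)
B = 442 (B = 221*(0 + (-1 + 3)) = 221*(0 + 2) = 221*2 = 442)
B² = 442² = 195364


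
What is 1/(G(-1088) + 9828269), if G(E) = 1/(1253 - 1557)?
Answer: 304/2987793775 ≈ 1.0175e-7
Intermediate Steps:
G(E) = -1/304 (G(E) = 1/(-304) = -1/304)
1/(G(-1088) + 9828269) = 1/(-1/304 + 9828269) = 1/(2987793775/304) = 304/2987793775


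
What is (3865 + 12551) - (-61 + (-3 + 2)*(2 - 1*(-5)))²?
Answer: 11792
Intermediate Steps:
(3865 + 12551) - (-61 + (-3 + 2)*(2 - 1*(-5)))² = 16416 - (-61 - (2 + 5))² = 16416 - (-61 - 1*7)² = 16416 - (-61 - 7)² = 16416 - 1*(-68)² = 16416 - 1*4624 = 16416 - 4624 = 11792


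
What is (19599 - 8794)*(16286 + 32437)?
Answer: 526452015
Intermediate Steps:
(19599 - 8794)*(16286 + 32437) = 10805*48723 = 526452015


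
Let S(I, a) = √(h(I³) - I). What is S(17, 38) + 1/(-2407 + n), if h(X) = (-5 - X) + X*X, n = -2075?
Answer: -1/4482 + √24132634 ≈ 4912.5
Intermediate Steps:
h(X) = -5 + X² - X (h(X) = (-5 - X) + X² = -5 + X² - X)
S(I, a) = √(-5 + I⁶ - I - I³) (S(I, a) = √((-5 + (I³)² - I³) - I) = √((-5 + I⁶ - I³) - I) = √(-5 + I⁶ - I - I³))
S(17, 38) + 1/(-2407 + n) = √(-5 + 17⁶ - 1*17 - 1*17³) + 1/(-2407 - 2075) = √(-5 + 24137569 - 17 - 1*4913) + 1/(-4482) = √(-5 + 24137569 - 17 - 4913) - 1/4482 = √24132634 - 1/4482 = -1/4482 + √24132634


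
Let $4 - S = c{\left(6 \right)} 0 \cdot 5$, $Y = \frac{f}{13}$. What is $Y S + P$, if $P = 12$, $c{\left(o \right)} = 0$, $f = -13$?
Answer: $8$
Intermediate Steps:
$Y = -1$ ($Y = - \frac{13}{13} = \left(-13\right) \frac{1}{13} = -1$)
$S = 4$ ($S = 4 - 0 \cdot 0 \cdot 5 = 4 - 0 \cdot 5 = 4 - 0 = 4 + 0 = 4$)
$Y S + P = \left(-1\right) 4 + 12 = -4 + 12 = 8$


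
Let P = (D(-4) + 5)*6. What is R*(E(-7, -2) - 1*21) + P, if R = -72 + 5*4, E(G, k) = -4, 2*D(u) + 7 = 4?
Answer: 1321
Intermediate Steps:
D(u) = -3/2 (D(u) = -7/2 + (1/2)*4 = -7/2 + 2 = -3/2)
R = -52 (R = -72 + 20 = -52)
P = 21 (P = (-3/2 + 5)*6 = (7/2)*6 = 21)
R*(E(-7, -2) - 1*21) + P = -52*(-4 - 1*21) + 21 = -52*(-4 - 21) + 21 = -52*(-25) + 21 = 1300 + 21 = 1321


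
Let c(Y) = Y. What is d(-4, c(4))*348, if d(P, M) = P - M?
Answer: -2784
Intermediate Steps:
d(-4, c(4))*348 = (-4 - 1*4)*348 = (-4 - 4)*348 = -8*348 = -2784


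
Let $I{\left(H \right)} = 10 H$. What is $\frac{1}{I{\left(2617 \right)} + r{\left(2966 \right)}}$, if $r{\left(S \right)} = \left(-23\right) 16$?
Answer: $\frac{1}{25802} \approx 3.8757 \cdot 10^{-5}$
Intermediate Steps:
$r{\left(S \right)} = -368$
$\frac{1}{I{\left(2617 \right)} + r{\left(2966 \right)}} = \frac{1}{10 \cdot 2617 - 368} = \frac{1}{26170 - 368} = \frac{1}{25802}$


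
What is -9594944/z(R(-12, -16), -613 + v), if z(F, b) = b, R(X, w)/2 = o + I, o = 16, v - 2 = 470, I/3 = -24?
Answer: 9594944/141 ≈ 68049.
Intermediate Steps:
I = -72 (I = 3*(-24) = -72)
v = 472 (v = 2 + 470 = 472)
R(X, w) = -112 (R(X, w) = 2*(16 - 72) = 2*(-56) = -112)
-9594944/z(R(-12, -16), -613 + v) = -9594944/(-613 + 472) = -9594944/(-141) = -9594944*(-1/141) = 9594944/141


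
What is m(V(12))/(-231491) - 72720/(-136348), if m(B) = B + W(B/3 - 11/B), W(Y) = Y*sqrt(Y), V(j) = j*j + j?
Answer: 323322216/606987209 - 8101*sqrt(315939)/2816782488 ≈ 0.53105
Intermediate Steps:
V(j) = j + j**2 (V(j) = j**2 + j = j + j**2)
W(Y) = Y**(3/2)
m(B) = B + (-11/B + B/3)**(3/2) (m(B) = B + (B/3 - 11/B)**(3/2) = B + (-11/B + B/3)**(3/2))
m(V(12))/(-231491) - 72720/(-136348) = (12*(1 + 12) + sqrt(3)*(12*(1 + 12) - 33*1/(12*(1 + 12)))**(3/2)/9)/(-231491) - 72720/(-136348) = (12*13 + sqrt(3)*(12*13 - 33/(12*13))**(3/2)/9)*(-1/231491) - 72720*(-1/136348) = (156 + sqrt(3)*(156 - 33/156)**(3/2)/9)*(-1/231491) + 18180/34087 = (156 + sqrt(3)*(156 - 33*1/156)**(3/2)/9)*(-1/231491) + 18180/34087 = (156 + sqrt(3)*(156 - 11/52)**(3/2)/9)*(-1/231491) + 18180/34087 = (156 + sqrt(3)*(8101/52)**(3/2)/9)*(-1/231491) + 18180/34087 = (156 + sqrt(3)*(8101*sqrt(105313)/1352)/9)*(-1/231491) + 18180/34087 = (156 + 8101*sqrt(315939)/12168)*(-1/231491) + 18180/34087 = (-12/17807 - 8101*sqrt(315939)/2816782488) + 18180/34087 = 323322216/606987209 - 8101*sqrt(315939)/2816782488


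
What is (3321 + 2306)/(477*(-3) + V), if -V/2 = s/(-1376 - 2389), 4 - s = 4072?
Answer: -415405/105801 ≈ -3.9263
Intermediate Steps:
s = -4068 (s = 4 - 1*4072 = 4 - 4072 = -4068)
V = -2712/1255 (V = -(-8136)/(-1376 - 2389) = -(-8136)/(-3765) = -(-8136)*(-1)/3765 = -2*1356/1255 = -2712/1255 ≈ -2.1610)
(3321 + 2306)/(477*(-3) + V) = (3321 + 2306)/(477*(-3) - 2712/1255) = 5627/(-1431 - 2712/1255) = 5627/(-1798617/1255) = 5627*(-1255/1798617) = -415405/105801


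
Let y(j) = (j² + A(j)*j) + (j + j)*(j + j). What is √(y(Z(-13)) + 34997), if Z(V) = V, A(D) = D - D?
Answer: √35842 ≈ 189.32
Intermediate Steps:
A(D) = 0
y(j) = 5*j² (y(j) = (j² + 0*j) + (j + j)*(j + j) = (j² + 0) + (2*j)*(2*j) = j² + 4*j² = 5*j²)
√(y(Z(-13)) + 34997) = √(5*(-13)² + 34997) = √(5*169 + 34997) = √(845 + 34997) = √35842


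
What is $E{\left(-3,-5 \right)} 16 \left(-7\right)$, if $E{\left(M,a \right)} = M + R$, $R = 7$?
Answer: $-448$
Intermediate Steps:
$E{\left(M,a \right)} = 7 + M$ ($E{\left(M,a \right)} = M + 7 = 7 + M$)
$E{\left(-3,-5 \right)} 16 \left(-7\right) = \left(7 - 3\right) 16 \left(-7\right) = 4 \cdot 16 \left(-7\right) = 64 \left(-7\right) = -448$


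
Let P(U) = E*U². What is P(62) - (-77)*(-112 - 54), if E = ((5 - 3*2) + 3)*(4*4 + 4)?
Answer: 140978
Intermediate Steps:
E = 40 (E = ((5 - 6) + 3)*(16 + 4) = (-1 + 3)*20 = 2*20 = 40)
P(U) = 40*U²
P(62) - (-77)*(-112 - 54) = 40*62² - (-77)*(-112 - 54) = 40*3844 - (-77)*(-166) = 153760 - 1*12782 = 153760 - 12782 = 140978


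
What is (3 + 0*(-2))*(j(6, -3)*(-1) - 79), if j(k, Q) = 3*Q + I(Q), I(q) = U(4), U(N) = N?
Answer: -222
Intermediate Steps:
I(q) = 4
j(k, Q) = 4 + 3*Q (j(k, Q) = 3*Q + 4 = 4 + 3*Q)
(3 + 0*(-2))*(j(6, -3)*(-1) - 79) = (3 + 0*(-2))*((4 + 3*(-3))*(-1) - 79) = (3 + 0)*((4 - 9)*(-1) - 79) = 3*(-5*(-1) - 79) = 3*(5 - 79) = 3*(-74) = -222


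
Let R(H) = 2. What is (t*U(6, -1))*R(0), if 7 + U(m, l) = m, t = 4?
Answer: -8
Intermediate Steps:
U(m, l) = -7 + m
(t*U(6, -1))*R(0) = (4*(-7 + 6))*2 = (4*(-1))*2 = -4*2 = -8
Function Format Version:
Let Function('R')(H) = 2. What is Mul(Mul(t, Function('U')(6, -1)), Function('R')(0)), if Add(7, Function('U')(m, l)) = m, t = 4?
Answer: -8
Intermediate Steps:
Function('U')(m, l) = Add(-7, m)
Mul(Mul(t, Function('U')(6, -1)), Function('R')(0)) = Mul(Mul(4, Add(-7, 6)), 2) = Mul(Mul(4, -1), 2) = Mul(-4, 2) = -8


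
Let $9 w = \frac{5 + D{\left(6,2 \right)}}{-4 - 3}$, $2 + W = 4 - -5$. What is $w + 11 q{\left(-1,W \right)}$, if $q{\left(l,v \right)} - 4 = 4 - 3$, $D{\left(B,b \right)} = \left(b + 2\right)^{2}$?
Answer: $\frac{164}{3} \approx 54.667$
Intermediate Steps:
$D{\left(B,b \right)} = \left(2 + b\right)^{2}$
$W = 7$ ($W = -2 + \left(4 - -5\right) = -2 + \left(4 + 5\right) = -2 + 9 = 7$)
$q{\left(l,v \right)} = 5$ ($q{\left(l,v \right)} = 4 + \left(4 - 3\right) = 4 + 1 = 5$)
$w = - \frac{1}{3}$ ($w = \frac{\left(5 + \left(2 + 2\right)^{2}\right) \frac{1}{-4 - 3}}{9} = \frac{\left(5 + 4^{2}\right) \frac{1}{-7}}{9} = \frac{\left(5 + 16\right) \left(- \frac{1}{7}\right)}{9} = \frac{21 \left(- \frac{1}{7}\right)}{9} = \frac{1}{9} \left(-3\right) = - \frac{1}{3} \approx -0.33333$)
$w + 11 q{\left(-1,W \right)} = - \frac{1}{3} + 11 \cdot 5 = - \frac{1}{3} + 55 = \frac{164}{3}$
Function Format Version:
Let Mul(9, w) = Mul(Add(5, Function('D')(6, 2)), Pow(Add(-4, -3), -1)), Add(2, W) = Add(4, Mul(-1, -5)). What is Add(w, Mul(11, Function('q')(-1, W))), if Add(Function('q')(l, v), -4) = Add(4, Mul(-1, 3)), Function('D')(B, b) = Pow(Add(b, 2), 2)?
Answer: Rational(164, 3) ≈ 54.667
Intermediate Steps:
Function('D')(B, b) = Pow(Add(2, b), 2)
W = 7 (W = Add(-2, Add(4, Mul(-1, -5))) = Add(-2, Add(4, 5)) = Add(-2, 9) = 7)
Function('q')(l, v) = 5 (Function('q')(l, v) = Add(4, Add(4, Mul(-1, 3))) = Add(4, Add(4, -3)) = Add(4, 1) = 5)
w = Rational(-1, 3) (w = Mul(Rational(1, 9), Mul(Add(5, Pow(Add(2, 2), 2)), Pow(Add(-4, -3), -1))) = Mul(Rational(1, 9), Mul(Add(5, Pow(4, 2)), Pow(-7, -1))) = Mul(Rational(1, 9), Mul(Add(5, 16), Rational(-1, 7))) = Mul(Rational(1, 9), Mul(21, Rational(-1, 7))) = Mul(Rational(1, 9), -3) = Rational(-1, 3) ≈ -0.33333)
Add(w, Mul(11, Function('q')(-1, W))) = Add(Rational(-1, 3), Mul(11, 5)) = Add(Rational(-1, 3), 55) = Rational(164, 3)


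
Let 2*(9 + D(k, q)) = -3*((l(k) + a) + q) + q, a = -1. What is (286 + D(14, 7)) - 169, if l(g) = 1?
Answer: 101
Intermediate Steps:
D(k, q) = -9 - q (D(k, q) = -9 + (-3*((1 - 1) + q) + q)/2 = -9 + (-3*(0 + q) + q)/2 = -9 + (-3*q + q)/2 = -9 + (-2*q)/2 = -9 - q)
(286 + D(14, 7)) - 169 = (286 + (-9 - 1*7)) - 169 = (286 + (-9 - 7)) - 169 = (286 - 16) - 169 = 270 - 169 = 101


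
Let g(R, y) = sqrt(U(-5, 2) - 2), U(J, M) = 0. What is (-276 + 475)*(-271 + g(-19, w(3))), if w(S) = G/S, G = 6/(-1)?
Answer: -53929 + 199*I*sqrt(2) ≈ -53929.0 + 281.43*I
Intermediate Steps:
G = -6 (G = 6*(-1) = -6)
w(S) = -6/S
g(R, y) = I*sqrt(2) (g(R, y) = sqrt(0 - 2) = sqrt(-2) = I*sqrt(2))
(-276 + 475)*(-271 + g(-19, w(3))) = (-276 + 475)*(-271 + I*sqrt(2)) = 199*(-271 + I*sqrt(2)) = -53929 + 199*I*sqrt(2)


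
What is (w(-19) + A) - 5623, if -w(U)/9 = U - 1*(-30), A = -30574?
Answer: -36296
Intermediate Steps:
w(U) = -270 - 9*U (w(U) = -9*(U - 1*(-30)) = -9*(U + 30) = -9*(30 + U) = -270 - 9*U)
(w(-19) + A) - 5623 = ((-270 - 9*(-19)) - 30574) - 5623 = ((-270 + 171) - 30574) - 5623 = (-99 - 30574) - 5623 = -30673 - 5623 = -36296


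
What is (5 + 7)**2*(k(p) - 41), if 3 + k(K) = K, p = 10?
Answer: -4896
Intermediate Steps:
k(K) = -3 + K
(5 + 7)**2*(k(p) - 41) = (5 + 7)**2*((-3 + 10) - 41) = 12**2*(7 - 41) = 144*(-34) = -4896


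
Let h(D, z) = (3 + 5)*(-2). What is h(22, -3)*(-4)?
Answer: 64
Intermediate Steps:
h(D, z) = -16 (h(D, z) = 8*(-2) = -16)
h(22, -3)*(-4) = -16*(-4) = 64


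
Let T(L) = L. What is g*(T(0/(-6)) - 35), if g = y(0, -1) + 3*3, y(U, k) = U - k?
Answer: -350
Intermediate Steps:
g = 10 (g = (0 - 1*(-1)) + 3*3 = (0 + 1) + 9 = 1 + 9 = 10)
g*(T(0/(-6)) - 35) = 10*(0/(-6) - 35) = 10*(0*(-⅙) - 35) = 10*(0 - 35) = 10*(-35) = -350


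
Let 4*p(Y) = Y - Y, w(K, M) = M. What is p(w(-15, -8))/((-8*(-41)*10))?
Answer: 0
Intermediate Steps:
p(Y) = 0 (p(Y) = (Y - Y)/4 = (1/4)*0 = 0)
p(w(-15, -8))/((-8*(-41)*10)) = 0/((-8*(-41)*10)) = 0/((328*10)) = 0/3280 = 0*(1/3280) = 0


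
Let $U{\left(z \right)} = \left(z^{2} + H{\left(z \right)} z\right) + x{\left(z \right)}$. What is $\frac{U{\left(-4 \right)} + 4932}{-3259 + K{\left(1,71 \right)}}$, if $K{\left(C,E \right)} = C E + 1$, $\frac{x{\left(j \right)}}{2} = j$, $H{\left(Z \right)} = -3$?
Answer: $- \frac{4952}{3187} \approx -1.5538$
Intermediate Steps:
$x{\left(j \right)} = 2 j$
$U{\left(z \right)} = z^{2} - z$ ($U{\left(z \right)} = \left(z^{2} - 3 z\right) + 2 z = z^{2} - z$)
$K{\left(C,E \right)} = 1 + C E$
$\frac{U{\left(-4 \right)} + 4932}{-3259 + K{\left(1,71 \right)}} = \frac{- 4 \left(-1 - 4\right) + 4932}{-3259 + \left(1 + 1 \cdot 71\right)} = \frac{\left(-4\right) \left(-5\right) + 4932}{-3259 + \left(1 + 71\right)} = \frac{20 + 4932}{-3259 + 72} = \frac{4952}{-3187} = 4952 \left(- \frac{1}{3187}\right) = - \frac{4952}{3187}$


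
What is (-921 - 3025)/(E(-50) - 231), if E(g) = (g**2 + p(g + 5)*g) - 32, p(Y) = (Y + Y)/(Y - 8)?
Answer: -209138/114061 ≈ -1.8336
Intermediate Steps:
p(Y) = 2*Y/(-8 + Y) (p(Y) = (2*Y)/(-8 + Y) = 2*Y/(-8 + Y))
E(g) = -32 + g**2 + 2*g*(5 + g)/(-3 + g) (E(g) = (g**2 + (2*(g + 5)/(-8 + (g + 5)))*g) - 32 = (g**2 + (2*(5 + g)/(-8 + (5 + g)))*g) - 32 = (g**2 + (2*(5 + g)/(-3 + g))*g) - 32 = (g**2 + 2*g*(5 + g)/(-3 + g)) - 32 = -32 + g**2 + 2*g*(5 + g)/(-3 + g))
(-921 - 3025)/(E(-50) - 231) = (-921 - 3025)/((96 + (-50)**3 - 1*(-50)**2 - 22*(-50))/(-3 - 50) - 231) = -3946/((96 - 125000 - 1*2500 + 1100)/(-53) - 231) = -3946/(-(96 - 125000 - 2500 + 1100)/53 - 231) = -3946/(-1/53*(-126304) - 231) = -3946/(126304/53 - 231) = -3946/114061/53 = -3946*53/114061 = -209138/114061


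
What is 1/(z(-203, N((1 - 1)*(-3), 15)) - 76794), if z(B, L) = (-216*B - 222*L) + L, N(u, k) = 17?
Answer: -1/36703 ≈ -2.7246e-5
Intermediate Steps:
z(B, L) = -221*L - 216*B (z(B, L) = (-222*L - 216*B) + L = -221*L - 216*B)
1/(z(-203, N((1 - 1)*(-3), 15)) - 76794) = 1/((-221*17 - 216*(-203)) - 76794) = 1/((-3757 + 43848) - 76794) = 1/(40091 - 76794) = 1/(-36703) = -1/36703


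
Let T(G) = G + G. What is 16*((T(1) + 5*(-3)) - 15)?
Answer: -448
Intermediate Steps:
T(G) = 2*G
16*((T(1) + 5*(-3)) - 15) = 16*((2*1 + 5*(-3)) - 15) = 16*((2 - 15) - 15) = 16*(-13 - 15) = 16*(-28) = -448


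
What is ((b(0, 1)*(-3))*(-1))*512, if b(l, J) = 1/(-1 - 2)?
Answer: -512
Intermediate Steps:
b(l, J) = -1/3 (b(l, J) = 1/(-3) = -1/3)
((b(0, 1)*(-3))*(-1))*512 = (-1/3*(-3)*(-1))*512 = (1*(-1))*512 = -1*512 = -512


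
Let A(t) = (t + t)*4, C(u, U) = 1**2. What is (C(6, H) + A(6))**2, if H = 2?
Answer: 2401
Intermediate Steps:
C(u, U) = 1
A(t) = 8*t (A(t) = (2*t)*4 = 8*t)
(C(6, H) + A(6))**2 = (1 + 8*6)**2 = (1 + 48)**2 = 49**2 = 2401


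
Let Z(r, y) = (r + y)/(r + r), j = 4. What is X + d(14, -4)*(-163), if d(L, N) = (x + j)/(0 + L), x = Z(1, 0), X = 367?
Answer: 8809/28 ≈ 314.61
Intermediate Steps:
Z(r, y) = (r + y)/(2*r) (Z(r, y) = (r + y)/((2*r)) = (r + y)*(1/(2*r)) = (r + y)/(2*r))
x = ½ (x = (½)*(1 + 0)/1 = (½)*1*1 = ½ ≈ 0.50000)
d(L, N) = 9/(2*L) (d(L, N) = (½ + 4)/(0 + L) = 9/(2*L))
X + d(14, -4)*(-163) = 367 + ((9/2)/14)*(-163) = 367 + ((9/2)*(1/14))*(-163) = 367 + (9/28)*(-163) = 367 - 1467/28 = 8809/28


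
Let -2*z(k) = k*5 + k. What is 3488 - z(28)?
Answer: 3572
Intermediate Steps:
z(k) = -3*k (z(k) = -(k*5 + k)/2 = -(5*k + k)/2 = -3*k)
3488 - z(28) = 3488 - (-3)*28 = 3488 - 1*(-84) = 3488 + 84 = 3572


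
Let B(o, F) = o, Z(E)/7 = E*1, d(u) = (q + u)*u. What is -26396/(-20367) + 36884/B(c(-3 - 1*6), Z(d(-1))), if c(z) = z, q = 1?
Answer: -9271344/2263 ≈ -4096.9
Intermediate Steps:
d(u) = u*(1 + u) (d(u) = (1 + u)*u = u*(1 + u))
Z(E) = 7*E (Z(E) = 7*(E*1) = 7*E)
-26396/(-20367) + 36884/B(c(-3 - 1*6), Z(d(-1))) = -26396/(-20367) + 36884/(-3 - 1*6) = -26396*(-1/20367) + 36884/(-3 - 6) = 26396/20367 + 36884/(-9) = 26396/20367 + 36884*(-⅑) = 26396/20367 - 36884/9 = -9271344/2263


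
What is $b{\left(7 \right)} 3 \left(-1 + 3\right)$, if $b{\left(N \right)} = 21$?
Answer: $126$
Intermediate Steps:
$b{\left(7 \right)} 3 \left(-1 + 3\right) = 21 \cdot 3 \left(-1 + 3\right) = 21 \cdot 3 \cdot 2 = 21 \cdot 6 = 126$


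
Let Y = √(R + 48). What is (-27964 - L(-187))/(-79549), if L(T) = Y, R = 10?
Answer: 27964/79549 + √58/79549 ≈ 0.35163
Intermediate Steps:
Y = √58 (Y = √(10 + 48) = √58 ≈ 7.6158)
L(T) = √58
(-27964 - L(-187))/(-79549) = (-27964 - √58)/(-79549) = (-27964 - √58)*(-1/79549) = 27964/79549 + √58/79549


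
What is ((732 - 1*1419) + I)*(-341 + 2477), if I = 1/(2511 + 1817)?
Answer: -793880445/541 ≈ -1.4674e+6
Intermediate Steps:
I = 1/4328 ≈ 0.00023105
((732 - 1*1419) + I)*(-341 + 2477) = ((732 - 1*1419) + 1/4328)*(-341 + 2477) = ((732 - 1419) + 1/4328)*2136 = (-687 + 1/4328)*2136 = -2973335/4328*2136 = -793880445/541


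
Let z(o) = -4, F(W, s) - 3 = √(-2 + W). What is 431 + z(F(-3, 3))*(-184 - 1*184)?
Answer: 1903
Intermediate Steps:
F(W, s) = 3 + √(-2 + W)
431 + z(F(-3, 3))*(-184 - 1*184) = 431 - 4*(-184 - 1*184) = 431 - 4*(-184 - 184) = 431 - 4*(-368) = 431 + 1472 = 1903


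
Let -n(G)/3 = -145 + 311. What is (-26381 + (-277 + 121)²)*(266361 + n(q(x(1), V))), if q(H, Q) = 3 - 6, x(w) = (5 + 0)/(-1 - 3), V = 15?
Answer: -543689835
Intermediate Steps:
x(w) = -5/4 (x(w) = 5/(-4) = 5*(-¼) = -5/4)
q(H, Q) = -3
n(G) = -498 (n(G) = -3*(-145 + 311) = -3*166 = -498)
(-26381 + (-277 + 121)²)*(266361 + n(q(x(1), V))) = (-26381 + (-277 + 121)²)*(266361 - 498) = (-26381 + (-156)²)*265863 = (-26381 + 24336)*265863 = -2045*265863 = -543689835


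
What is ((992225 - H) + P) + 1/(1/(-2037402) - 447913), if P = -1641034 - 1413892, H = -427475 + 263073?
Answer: -1732347503243049475/912578842027 ≈ -1.8983e+6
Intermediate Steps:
H = -164402
P = -3054926
((992225 - H) + P) + 1/(1/(-2037402) - 447913) = ((992225 - 1*(-164402)) - 3054926) + 1/(1/(-2037402) - 447913) = ((992225 + 164402) - 3054926) + 1/(-1/2037402 - 447913) = (1156627 - 3054926) + 1/(-912578842027/2037402) = -1898299 - 2037402/912578842027 = -1732347503243049475/912578842027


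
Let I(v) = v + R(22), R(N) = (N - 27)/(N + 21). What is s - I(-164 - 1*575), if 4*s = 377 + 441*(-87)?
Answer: -753221/86 ≈ -8758.4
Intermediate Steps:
R(N) = (-27 + N)/(21 + N)
I(v) = -5/43 + v (I(v) = v + (-27 + 22)/(21 + 22) = v - 5/43 = -5/43 + v)
s = -18995/2 (s = (377 + 441*(-87))/4 = (377 - 38367)/4 = (¼)*(-37990) = -18995/2 ≈ -9497.5)
s - I(-164 - 1*575) = -18995/2 - (-5/43 + (-164 - 1*575)) = -18995/2 - (-5/43 + (-164 - 575)) = -18995/2 - (-5/43 - 739) = -18995/2 - 1*(-31782/43) = -18995/2 + 31782/43 = -753221/86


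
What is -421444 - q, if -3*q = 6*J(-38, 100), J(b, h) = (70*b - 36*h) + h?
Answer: -433764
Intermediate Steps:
J(b, h) = -35*h + 70*b (J(b, h) = (-36*h + 70*b) + h = -35*h + 70*b)
q = 12320 (q = -2*(-35*100 + 70*(-38)) = -2*(-3500 - 2660) = -2*(-6160) = -⅓*(-36960) = 12320)
-421444 - q = -421444 - 1*12320 = -421444 - 12320 = -433764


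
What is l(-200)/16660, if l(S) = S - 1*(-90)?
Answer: -11/1666 ≈ -0.0066026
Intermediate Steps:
l(S) = 90 + S (l(S) = S + 90 = 90 + S)
l(-200)/16660 = (90 - 200)/16660 = -110*1/16660 = -11/1666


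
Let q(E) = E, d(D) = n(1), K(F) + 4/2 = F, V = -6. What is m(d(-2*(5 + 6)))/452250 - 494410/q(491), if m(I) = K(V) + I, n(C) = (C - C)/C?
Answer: -111798463214/111027375 ≈ -1006.9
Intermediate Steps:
K(F) = -2 + F
n(C) = 0 (n(C) = 0/C = 0)
d(D) = 0
m(I) = -8 + I (m(I) = (-2 - 6) + I = -8 + I)
m(d(-2*(5 + 6)))/452250 - 494410/q(491) = (-8 + 0)/452250 - 494410/491 = -8*1/452250 - 494410*1/491 = -4/226125 - 494410/491 = -111798463214/111027375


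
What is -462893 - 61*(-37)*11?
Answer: -438066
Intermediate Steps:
-462893 - 61*(-37)*11 = -462893 - (-2257)*11 = -462893 - 1*(-24827) = -462893 + 24827 = -438066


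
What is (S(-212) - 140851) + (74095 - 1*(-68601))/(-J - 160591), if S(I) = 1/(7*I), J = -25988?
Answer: -4019331307217/28535836 ≈ -1.4085e+5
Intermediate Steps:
S(I) = 1/(7*I)
(S(-212) - 140851) + (74095 - 1*(-68601))/(-J - 160591) = ((⅐)/(-212) - 140851) + (74095 - 1*(-68601))/(-1*(-25988) - 160591) = ((⅐)*(-1/212) - 140851) + (74095 + 68601)/(25988 - 160591) = (-1/1484 - 140851) + 142696/(-134603) = -209022885/1484 + 142696*(-1/134603) = -209022885/1484 - 142696/134603 = -4019331307217/28535836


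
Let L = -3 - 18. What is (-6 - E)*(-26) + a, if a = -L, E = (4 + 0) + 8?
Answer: 489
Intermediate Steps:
E = 12 (E = 4 + 8 = 12)
L = -21
a = 21 (a = -1*(-21) = 21)
(-6 - E)*(-26) + a = (-6 - 1*12)*(-26) + 21 = (-6 - 12)*(-26) + 21 = -18*(-26) + 21 = 468 + 21 = 489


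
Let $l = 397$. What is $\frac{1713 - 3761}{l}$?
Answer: $- \frac{2048}{397} \approx -5.1587$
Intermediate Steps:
$\frac{1713 - 3761}{l} = \frac{1713 - 3761}{397} = \left(1713 - 3761\right) \frac{1}{397} = \left(-2048\right) \frac{1}{397} = - \frac{2048}{397}$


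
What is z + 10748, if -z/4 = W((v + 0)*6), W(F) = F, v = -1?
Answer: 10772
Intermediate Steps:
z = 24 (z = -4*(-1 + 0)*6 = -(-4)*6 = -4*(-6) = 24)
z + 10748 = 24 + 10748 = 10772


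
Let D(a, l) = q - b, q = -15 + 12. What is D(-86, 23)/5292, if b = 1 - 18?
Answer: 1/378 ≈ 0.0026455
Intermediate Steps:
b = -17
q = -3
D(a, l) = 14 (D(a, l) = -3 - 1*(-17) = -3 + 17 = 14)
D(-86, 23)/5292 = 14/5292 = 14*(1/5292) = 1/378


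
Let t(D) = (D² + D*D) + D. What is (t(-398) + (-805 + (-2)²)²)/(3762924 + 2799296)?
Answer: 958011/6562220 ≈ 0.14599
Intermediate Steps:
t(D) = D + 2*D² (t(D) = (D² + D²) + D = 2*D² + D = D + 2*D²)
(t(-398) + (-805 + (-2)²)²)/(3762924 + 2799296) = (-398*(1 + 2*(-398)) + (-805 + (-2)²)²)/(3762924 + 2799296) = (-398*(1 - 796) + (-805 + 4)²)/6562220 = (-398*(-795) + (-801)²)*(1/6562220) = (316410 + 641601)*(1/6562220) = 958011*(1/6562220) = 958011/6562220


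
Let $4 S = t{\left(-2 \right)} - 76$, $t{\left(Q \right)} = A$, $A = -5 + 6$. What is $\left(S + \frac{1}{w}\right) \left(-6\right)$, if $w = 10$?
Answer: $\frac{1119}{10} \approx 111.9$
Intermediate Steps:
$A = 1$
$t{\left(Q \right)} = 1$
$S = - \frac{75}{4}$ ($S = \frac{1 - 76}{4} = \frac{1}{4} \left(-75\right) = - \frac{75}{4} \approx -18.75$)
$\left(S + \frac{1}{w}\right) \left(-6\right) = \left(- \frac{75}{4} + \frac{1}{10}\right) \left(-6\right) = \left(- \frac{373}{20}\right) \left(-6\right) = \frac{1119}{10}$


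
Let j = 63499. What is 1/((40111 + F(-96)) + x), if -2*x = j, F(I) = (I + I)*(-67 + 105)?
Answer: 2/2131 ≈ 0.00093853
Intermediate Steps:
F(I) = 76*I (F(I) = (2*I)*38 = 76*I)
x = -63499/2 (x = -1/2*63499 = -63499/2 ≈ -31750.)
1/((40111 + F(-96)) + x) = 1/((40111 + 76*(-96)) - 63499/2) = 1/((40111 - 7296) - 63499/2) = 1/(32815 - 63499/2) = 1/(2131/2) = 2/2131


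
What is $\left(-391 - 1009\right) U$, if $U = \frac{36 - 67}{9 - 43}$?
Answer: $- \frac{21700}{17} \approx -1276.5$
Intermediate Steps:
$U = \frac{31}{34}$ ($U = - \frac{31}{-34} = \left(-31\right) \left(- \frac{1}{34}\right) = \frac{31}{34} \approx 0.91177$)
$\left(-391 - 1009\right) U = \left(-391 - 1009\right) \frac{31}{34} = \left(-1400\right) \frac{31}{34} = - \frac{21700}{17}$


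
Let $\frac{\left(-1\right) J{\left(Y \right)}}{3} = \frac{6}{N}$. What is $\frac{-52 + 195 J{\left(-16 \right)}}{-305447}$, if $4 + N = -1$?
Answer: $- \frac{650}{305447} \approx -0.002128$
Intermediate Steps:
$N = -5$ ($N = -4 - 1 = -5$)
$J{\left(Y \right)} = \frac{18}{5}$ ($J{\left(Y \right)} = - 3 \frac{6}{-5} = - 3 \cdot 6 \left(- \frac{1}{5}\right) = \left(-3\right) \left(- \frac{6}{5}\right) = \frac{18}{5}$)
$\frac{-52 + 195 J{\left(-16 \right)}}{-305447} = \frac{-52 + 195 \cdot \frac{18}{5}}{-305447} = \left(-52 + 702\right) \left(- \frac{1}{305447}\right) = 650 \left(- \frac{1}{305447}\right) = - \frac{650}{305447}$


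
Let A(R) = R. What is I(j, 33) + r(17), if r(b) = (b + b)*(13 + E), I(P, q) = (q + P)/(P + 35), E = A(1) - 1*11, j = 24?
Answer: 6075/59 ≈ 102.97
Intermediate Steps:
E = -10 (E = 1 - 1*11 = 1 - 11 = -10)
I(P, q) = (P + q)/(35 + P)
r(b) = 6*b (r(b) = (b + b)*(13 - 10) = (2*b)*3 = 6*b)
I(j, 33) + r(17) = (24 + 33)/(35 + 24) + 6*17 = 57/59 + 102 = 6075/59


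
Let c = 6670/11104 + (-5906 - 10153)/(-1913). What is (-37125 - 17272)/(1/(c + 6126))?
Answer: -3544488849990403/10620976 ≈ -3.3373e+8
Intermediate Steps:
c = 95539423/10620976 (c = 6670*(1/11104) - 16059*(-1/1913) = 3335/5552 + 16059/1913 = 95539423/10620976 ≈ 8.9953)
(-37125 - 17272)/(1/(c + 6126)) = (-37125 - 17272)/(1/(95539423/10620976 + 6126)) = -54397/(1/(65159638399/10620976)) = -54397/10620976/65159638399 = -54397*65159638399/10620976 = -3544488849990403/10620976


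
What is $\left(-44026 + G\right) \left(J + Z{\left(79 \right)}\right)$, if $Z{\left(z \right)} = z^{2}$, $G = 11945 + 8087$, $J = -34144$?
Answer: $669504582$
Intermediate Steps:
$G = 20032$
$\left(-44026 + G\right) \left(J + Z{\left(79 \right)}\right) = \left(-44026 + 20032\right) \left(-34144 + 79^{2}\right) = - 23994 \left(-34144 + 6241\right) = \left(-23994\right) \left(-27903\right) = 669504582$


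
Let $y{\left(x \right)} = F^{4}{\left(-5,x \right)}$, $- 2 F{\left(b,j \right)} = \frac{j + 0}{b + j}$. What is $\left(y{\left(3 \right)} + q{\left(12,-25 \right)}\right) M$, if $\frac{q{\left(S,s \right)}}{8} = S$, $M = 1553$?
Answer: $\frac{38292321}{256} \approx 1.4958 \cdot 10^{5}$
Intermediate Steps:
$q{\left(S,s \right)} = 8 S$
$F{\left(b,j \right)} = - \frac{j}{2 \left(b + j\right)}$ ($F{\left(b,j \right)} = - \frac{\left(j + 0\right) \frac{1}{b + j}}{2} = - \frac{j \frac{1}{b + j}}{2} = - \frac{j}{2 \left(b + j\right)}$)
$y{\left(x \right)} = \frac{x^{4}}{\left(-10 + 2 x\right)^{4}}$ ($y{\left(x \right)} = \left(- \frac{x}{2 \left(-5\right) + 2 x}\right)^{4} = \left(- \frac{x}{-10 + 2 x}\right)^{4} = \frac{x^{4}}{\left(-10 + 2 x\right)^{4}}$)
$\left(y{\left(3 \right)} + q{\left(12,-25 \right)}\right) M = \left(\frac{3^{4}}{16 \left(-5 + 3\right)^{4}} + 8 \cdot 12\right) 1553 = \left(\frac{1}{16} \cdot 81 \cdot \frac{1}{16} + 96\right) 1553 = \left(\frac{81}{256} + 96\right) 1553 = \frac{24657}{256} \cdot 1553 = \frac{38292321}{256}$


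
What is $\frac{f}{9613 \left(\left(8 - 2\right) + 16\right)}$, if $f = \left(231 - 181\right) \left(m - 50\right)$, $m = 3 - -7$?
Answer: $- \frac{1000}{105743} \approx -0.0094569$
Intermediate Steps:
$m = 10$ ($m = 3 + 7 = 10$)
$f = -2000$ ($f = \left(231 - 181\right) \left(10 - 50\right) = 50 \left(-40\right) = -2000$)
$\frac{f}{9613 \left(\left(8 - 2\right) + 16\right)} = - \frac{2000}{9613 \left(\left(8 - 2\right) + 16\right)} = - \frac{2000}{9613 \left(6 + 16\right)} = - \frac{2000}{9613 \cdot 22} = - \frac{2000}{211486} = \left(-2000\right) \frac{1}{211486} = - \frac{1000}{105743}$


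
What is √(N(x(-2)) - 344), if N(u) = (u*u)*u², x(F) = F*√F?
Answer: 2*I*√70 ≈ 16.733*I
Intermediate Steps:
x(F) = F^(3/2)
N(u) = u⁴ (N(u) = u²*u² = u⁴)
√(N(x(-2)) - 344) = √(((-2)^(3/2))⁴ - 344) = √((-2*I*√2)⁴ - 344) = √(64 - 344) = √(-280) = 2*I*√70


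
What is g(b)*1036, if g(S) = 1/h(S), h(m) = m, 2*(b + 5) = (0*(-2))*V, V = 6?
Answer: -1036/5 ≈ -207.20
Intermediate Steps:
b = -5 (b = -5 + ((0*(-2))*6)/2 = -5 + (0*6)/2 = -5 + (1/2)*0 = -5 + 0 = -5)
g(S) = 1/S
g(b)*1036 = 1036/(-5) = -1/5*1036 = -1036/5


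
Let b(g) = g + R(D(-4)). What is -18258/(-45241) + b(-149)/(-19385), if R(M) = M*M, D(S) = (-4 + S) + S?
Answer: 70831507/175399357 ≈ 0.40383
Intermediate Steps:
D(S) = -4 + 2*S
R(M) = M²
b(g) = 144 + g (b(g) = g + (-4 + 2*(-4))² = g + (-4 - 8)² = g + (-12)² = g + 144 = 144 + g)
-18258/(-45241) + b(-149)/(-19385) = -18258/(-45241) + (144 - 149)/(-19385) = -18258*(-1/45241) - 5*(-1/19385) = 18258/45241 + 1/3877 = 70831507/175399357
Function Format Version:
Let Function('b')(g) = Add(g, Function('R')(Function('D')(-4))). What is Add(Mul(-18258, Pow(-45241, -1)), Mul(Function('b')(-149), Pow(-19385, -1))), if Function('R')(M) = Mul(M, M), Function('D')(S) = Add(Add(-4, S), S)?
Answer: Rational(70831507, 175399357) ≈ 0.40383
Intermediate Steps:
Function('D')(S) = Add(-4, Mul(2, S))
Function('R')(M) = Pow(M, 2)
Function('b')(g) = Add(144, g) (Function('b')(g) = Add(g, Pow(Add(-4, Mul(2, -4)), 2)) = Add(g, Pow(Add(-4, -8), 2)) = Add(g, Pow(-12, 2)) = Add(g, 144) = Add(144, g))
Add(Mul(-18258, Pow(-45241, -1)), Mul(Function('b')(-149), Pow(-19385, -1))) = Add(Mul(-18258, Pow(-45241, -1)), Mul(Add(144, -149), Pow(-19385, -1))) = Add(Mul(-18258, Rational(-1, 45241)), Mul(-5, Rational(-1, 19385))) = Add(Rational(18258, 45241), Rational(1, 3877)) = Rational(70831507, 175399357)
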